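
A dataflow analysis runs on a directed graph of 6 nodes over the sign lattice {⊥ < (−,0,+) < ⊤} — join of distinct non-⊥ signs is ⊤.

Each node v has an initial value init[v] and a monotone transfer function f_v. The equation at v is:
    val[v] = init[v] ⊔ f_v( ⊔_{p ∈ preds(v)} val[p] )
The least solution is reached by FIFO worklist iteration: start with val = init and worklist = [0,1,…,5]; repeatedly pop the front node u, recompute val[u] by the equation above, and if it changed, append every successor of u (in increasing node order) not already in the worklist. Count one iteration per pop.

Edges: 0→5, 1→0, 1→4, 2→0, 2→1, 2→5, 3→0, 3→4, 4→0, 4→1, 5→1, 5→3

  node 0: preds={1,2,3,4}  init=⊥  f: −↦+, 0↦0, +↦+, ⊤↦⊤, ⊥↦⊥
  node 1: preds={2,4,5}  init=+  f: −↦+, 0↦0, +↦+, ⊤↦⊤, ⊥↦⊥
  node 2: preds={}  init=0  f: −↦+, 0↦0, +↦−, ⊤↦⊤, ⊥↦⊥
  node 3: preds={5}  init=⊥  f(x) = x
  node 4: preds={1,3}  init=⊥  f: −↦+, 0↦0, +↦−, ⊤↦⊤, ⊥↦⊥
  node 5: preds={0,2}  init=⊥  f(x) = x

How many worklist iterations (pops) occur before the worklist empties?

11

Iteration log — 11 steps:
  step 1. node 0  ⊔preds=⊤  new=⊤  old=⊥  +wl: 
  step 2. node 1  ⊔preds=0  new=⊤  old=+  +wl: 0
  step 3. node 2  ⊔preds=⊥  new=0  stable
  step 4. node 3  ⊔preds=⊥  new=⊥  stable
  step 5. node 4  ⊔preds=⊤  new=⊤  old=⊥  +wl: 1
  step 6. node 5  ⊔preds=⊤  new=⊤  old=⊥  +wl: 3
  step 7. node 0  ⊔preds=⊤  new=⊤  stable
  step 8. node 1  ⊔preds=⊤  new=⊤  stable
  step 9. node 3  ⊔preds=⊤  new=⊤  old=⊥  +wl: 0,4
  step 10. node 0  ⊔preds=⊤  new=⊤  stable
  step 11. node 4  ⊔preds=⊤  new=⊤  stable

Least fixpoint reached:
  node 0: ⊤
  node 1: ⊤
  node 2: 0
  node 3: ⊤
  node 4: ⊤
  node 5: ⊤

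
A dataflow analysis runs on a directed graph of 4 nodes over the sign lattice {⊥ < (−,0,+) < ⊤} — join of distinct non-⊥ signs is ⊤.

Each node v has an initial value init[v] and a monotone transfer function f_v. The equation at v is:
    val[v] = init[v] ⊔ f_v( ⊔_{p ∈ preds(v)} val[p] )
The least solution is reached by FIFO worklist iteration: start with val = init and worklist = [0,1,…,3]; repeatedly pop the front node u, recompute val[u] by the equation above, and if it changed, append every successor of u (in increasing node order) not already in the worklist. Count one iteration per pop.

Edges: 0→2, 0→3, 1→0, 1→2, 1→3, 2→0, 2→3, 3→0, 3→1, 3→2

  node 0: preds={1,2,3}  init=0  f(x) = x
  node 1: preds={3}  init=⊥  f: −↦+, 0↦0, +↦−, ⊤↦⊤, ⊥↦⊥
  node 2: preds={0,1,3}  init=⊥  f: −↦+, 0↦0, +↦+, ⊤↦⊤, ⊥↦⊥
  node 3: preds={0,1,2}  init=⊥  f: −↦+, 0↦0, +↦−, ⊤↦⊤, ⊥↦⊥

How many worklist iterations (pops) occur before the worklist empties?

9

Trace (9 dequeues):
  [1] u=0 | in ⊥ | out 0 | ==
  [2] u=1 | in ⊥ | out ⊥ | ==
  [3] u=2 | in 0 | out 0 | prev ⊥ | push {0}
  [4] u=3 | in 0 | out 0 | prev ⊥ | push {1,2}
  [5] u=0 | in 0 | out 0 | ==
  [6] u=1 | in 0 | out 0 | prev ⊥ | push {0,3}
  [7] u=2 | in 0 | out 0 | ==
  [8] u=0 | in 0 | out 0 | ==
  [9] u=3 | in 0 | out 0 | ==

Converged values:
  [0] 0
  [1] 0
  [2] 0
  [3] 0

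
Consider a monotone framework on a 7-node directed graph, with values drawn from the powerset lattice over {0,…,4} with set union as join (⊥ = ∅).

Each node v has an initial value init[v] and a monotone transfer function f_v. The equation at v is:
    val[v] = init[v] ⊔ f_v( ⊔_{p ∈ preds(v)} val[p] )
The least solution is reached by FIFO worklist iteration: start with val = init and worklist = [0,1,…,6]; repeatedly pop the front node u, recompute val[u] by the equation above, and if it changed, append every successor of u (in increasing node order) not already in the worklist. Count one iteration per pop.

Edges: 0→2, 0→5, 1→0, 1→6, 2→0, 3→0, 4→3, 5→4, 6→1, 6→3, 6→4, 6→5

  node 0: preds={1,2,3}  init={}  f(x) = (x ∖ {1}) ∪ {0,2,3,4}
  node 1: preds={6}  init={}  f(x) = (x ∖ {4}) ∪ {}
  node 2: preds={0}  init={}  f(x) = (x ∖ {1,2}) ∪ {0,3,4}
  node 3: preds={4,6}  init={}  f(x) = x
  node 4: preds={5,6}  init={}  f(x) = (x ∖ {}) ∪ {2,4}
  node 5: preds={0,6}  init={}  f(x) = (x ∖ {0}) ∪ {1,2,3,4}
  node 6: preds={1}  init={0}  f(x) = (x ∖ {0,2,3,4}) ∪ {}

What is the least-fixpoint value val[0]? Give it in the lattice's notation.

Iteration log — 13 steps:
  step 1. node 0  ⊔preds={}  new={0,2,3,4}  old={}  +wl: 
  step 2. node 1  ⊔preds={0}  new={0}  old={}  +wl: 0
  step 3. node 2  ⊔preds={0,2,3,4}  new={0,3,4}  old={}  +wl: 
  step 4. node 3  ⊔preds={0}  new={0}  old={}  +wl: 
  step 5. node 4  ⊔preds={0}  new={0,2,4}  old={}  +wl: 3
  step 6. node 5  ⊔preds={0,2,3,4}  new={1,2,3,4}  old={}  +wl: 4
  step 7. node 6  ⊔preds={0}  new={0}  stable
  step 8. node 0  ⊔preds={0,3,4}  new={0,2,3,4}  stable
  step 9. node 3  ⊔preds={0,2,4}  new={0,2,4}  old={0}  +wl: 0
  step 10. node 4  ⊔preds={0,1,2,3,4}  new={0,1,2,3,4}  old={0,2,4}  +wl: 3
  step 11. node 0  ⊔preds={0,2,3,4}  new={0,2,3,4}  stable
  step 12. node 3  ⊔preds={0,1,2,3,4}  new={0,1,2,3,4}  old={0,2,4}  +wl: 0
  step 13. node 0  ⊔preds={0,1,2,3,4}  new={0,2,3,4}  stable

Least fixpoint reached:
  node 0: {0,2,3,4}
  node 1: {0}
  node 2: {0,3,4}
  node 3: {0,1,2,3,4}
  node 4: {0,1,2,3,4}
  node 5: {1,2,3,4}
  node 6: {0}

{0,2,3,4}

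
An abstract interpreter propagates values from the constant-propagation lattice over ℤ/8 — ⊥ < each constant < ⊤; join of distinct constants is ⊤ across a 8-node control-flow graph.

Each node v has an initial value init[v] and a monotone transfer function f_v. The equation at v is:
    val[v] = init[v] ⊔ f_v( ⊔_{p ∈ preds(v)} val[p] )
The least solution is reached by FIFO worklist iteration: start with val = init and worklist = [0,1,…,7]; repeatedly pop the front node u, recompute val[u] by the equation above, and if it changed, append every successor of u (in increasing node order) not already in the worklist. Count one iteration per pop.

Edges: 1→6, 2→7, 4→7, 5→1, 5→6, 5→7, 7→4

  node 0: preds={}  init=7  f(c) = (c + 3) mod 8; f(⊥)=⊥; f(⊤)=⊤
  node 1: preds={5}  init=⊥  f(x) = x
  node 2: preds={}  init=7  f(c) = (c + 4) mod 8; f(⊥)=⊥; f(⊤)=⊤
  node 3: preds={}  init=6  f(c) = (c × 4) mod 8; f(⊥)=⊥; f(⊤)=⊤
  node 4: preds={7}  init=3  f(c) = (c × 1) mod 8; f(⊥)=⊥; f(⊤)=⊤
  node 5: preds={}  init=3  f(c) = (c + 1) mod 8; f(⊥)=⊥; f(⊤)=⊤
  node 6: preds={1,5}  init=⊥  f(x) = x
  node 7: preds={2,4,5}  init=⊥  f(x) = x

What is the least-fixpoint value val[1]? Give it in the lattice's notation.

3

Iteration log — 10 steps:
  step 1. node 0  ⊔preds=⊥  new=7  stable
  step 2. node 1  ⊔preds=3  new=3  old=⊥  +wl: 
  step 3. node 2  ⊔preds=⊥  new=7  stable
  step 4. node 3  ⊔preds=⊥  new=6  stable
  step 5. node 4  ⊔preds=⊥  new=3  stable
  step 6. node 5  ⊔preds=⊥  new=3  stable
  step 7. node 6  ⊔preds=3  new=3  old=⊥  +wl: 
  step 8. node 7  ⊔preds=⊤  new=⊤  old=⊥  +wl: 4
  step 9. node 4  ⊔preds=⊤  new=⊤  old=3  +wl: 7
  step 10. node 7  ⊔preds=⊤  new=⊤  stable

Least fixpoint reached:
  node 0: 7
  node 1: 3
  node 2: 7
  node 3: 6
  node 4: ⊤
  node 5: 3
  node 6: 3
  node 7: ⊤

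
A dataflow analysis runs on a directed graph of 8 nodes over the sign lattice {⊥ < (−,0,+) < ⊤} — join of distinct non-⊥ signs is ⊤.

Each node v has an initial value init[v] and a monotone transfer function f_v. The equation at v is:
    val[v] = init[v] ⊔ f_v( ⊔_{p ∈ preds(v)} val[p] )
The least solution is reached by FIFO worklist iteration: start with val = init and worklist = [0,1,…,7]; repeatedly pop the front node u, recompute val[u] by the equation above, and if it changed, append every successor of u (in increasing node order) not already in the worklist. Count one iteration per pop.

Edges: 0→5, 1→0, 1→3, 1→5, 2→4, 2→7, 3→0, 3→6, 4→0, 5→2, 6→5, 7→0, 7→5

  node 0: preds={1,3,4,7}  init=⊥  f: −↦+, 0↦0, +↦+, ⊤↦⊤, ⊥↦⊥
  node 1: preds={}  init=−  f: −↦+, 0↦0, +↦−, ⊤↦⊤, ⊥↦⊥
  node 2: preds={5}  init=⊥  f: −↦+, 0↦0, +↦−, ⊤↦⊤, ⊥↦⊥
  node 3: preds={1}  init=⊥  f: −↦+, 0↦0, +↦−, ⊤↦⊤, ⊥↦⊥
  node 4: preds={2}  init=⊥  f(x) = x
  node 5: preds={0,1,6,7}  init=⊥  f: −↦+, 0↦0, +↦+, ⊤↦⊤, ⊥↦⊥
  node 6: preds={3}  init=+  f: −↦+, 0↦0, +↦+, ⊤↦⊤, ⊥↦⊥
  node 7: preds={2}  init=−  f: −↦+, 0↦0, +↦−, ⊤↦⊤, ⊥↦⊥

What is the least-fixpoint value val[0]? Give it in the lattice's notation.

⊤

Worklist (15 pops):
  #1 pop 0: in=− → + (was ⊥); enqueue []
  #2 pop 1: in=⊥ → − (no change)
  #3 pop 2: in=⊥ → ⊥ (no change)
  #4 pop 3: in=− → + (was ⊥); enqueue [0]
  #5 pop 4: in=⊥ → ⊥ (no change)
  #6 pop 5: in=⊤ → ⊤ (was ⊥); enqueue [2]
  #7 pop 6: in=+ → + (no change)
  #8 pop 7: in=⊥ → − (no change)
  #9 pop 0: in=⊤ → ⊤ (was +); enqueue [5]
  #10 pop 2: in=⊤ → ⊤ (was ⊥); enqueue [4,7]
  #11 pop 5: in=⊤ → ⊤ (no change)
  #12 pop 4: in=⊤ → ⊤ (was ⊥); enqueue [0]
  #13 pop 7: in=⊤ → ⊤ (was −); enqueue [5]
  #14 pop 0: in=⊤ → ⊤ (no change)
  #15 pop 5: in=⊤ → ⊤ (no change)

Fixpoint:
  val[0] = ⊤
  val[1] = −
  val[2] = ⊤
  val[3] = +
  val[4] = ⊤
  val[5] = ⊤
  val[6] = +
  val[7] = ⊤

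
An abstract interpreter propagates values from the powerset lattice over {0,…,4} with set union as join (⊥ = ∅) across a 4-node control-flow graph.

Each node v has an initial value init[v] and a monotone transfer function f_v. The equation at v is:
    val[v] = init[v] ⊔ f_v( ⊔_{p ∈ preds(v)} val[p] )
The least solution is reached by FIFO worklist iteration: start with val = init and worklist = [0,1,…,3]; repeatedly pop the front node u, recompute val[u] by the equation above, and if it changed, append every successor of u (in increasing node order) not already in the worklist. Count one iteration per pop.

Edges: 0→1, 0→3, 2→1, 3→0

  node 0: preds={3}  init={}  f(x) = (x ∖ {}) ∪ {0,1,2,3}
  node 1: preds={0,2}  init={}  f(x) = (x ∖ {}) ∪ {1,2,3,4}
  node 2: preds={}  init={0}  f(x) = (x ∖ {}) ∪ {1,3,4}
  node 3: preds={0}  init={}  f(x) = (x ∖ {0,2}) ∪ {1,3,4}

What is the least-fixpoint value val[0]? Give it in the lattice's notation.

{0,1,2,3,4}

Iteration log — 8 steps:
  step 1. node 0  ⊔preds={}  new={0,1,2,3}  old={}  +wl: 
  step 2. node 1  ⊔preds={0,1,2,3}  new={0,1,2,3,4}  old={}  +wl: 
  step 3. node 2  ⊔preds={}  new={0,1,3,4}  old={0}  +wl: 1
  step 4. node 3  ⊔preds={0,1,2,3}  new={1,3,4}  old={}  +wl: 0
  step 5. node 1  ⊔preds={0,1,2,3,4}  new={0,1,2,3,4}  stable
  step 6. node 0  ⊔preds={1,3,4}  new={0,1,2,3,4}  old={0,1,2,3}  +wl: 1,3
  step 7. node 1  ⊔preds={0,1,2,3,4}  new={0,1,2,3,4}  stable
  step 8. node 3  ⊔preds={0,1,2,3,4}  new={1,3,4}  stable

Least fixpoint reached:
  node 0: {0,1,2,3,4}
  node 1: {0,1,2,3,4}
  node 2: {0,1,3,4}
  node 3: {1,3,4}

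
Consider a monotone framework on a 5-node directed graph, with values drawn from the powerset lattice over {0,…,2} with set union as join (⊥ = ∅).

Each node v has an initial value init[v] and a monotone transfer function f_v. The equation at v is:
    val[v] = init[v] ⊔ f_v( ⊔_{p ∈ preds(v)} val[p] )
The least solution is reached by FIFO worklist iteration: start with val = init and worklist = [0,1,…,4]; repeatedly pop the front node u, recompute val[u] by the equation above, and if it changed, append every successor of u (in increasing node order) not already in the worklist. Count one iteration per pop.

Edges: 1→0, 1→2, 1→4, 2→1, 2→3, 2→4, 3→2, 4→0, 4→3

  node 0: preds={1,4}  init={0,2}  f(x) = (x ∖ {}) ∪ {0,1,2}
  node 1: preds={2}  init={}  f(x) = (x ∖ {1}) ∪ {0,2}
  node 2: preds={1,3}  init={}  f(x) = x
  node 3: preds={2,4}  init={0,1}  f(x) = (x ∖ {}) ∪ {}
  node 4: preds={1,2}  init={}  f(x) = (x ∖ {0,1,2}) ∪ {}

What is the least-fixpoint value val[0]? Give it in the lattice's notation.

{0,1,2}

Trace (8 dequeues):
  [1] u=0 | in {} | out {0,1,2} | prev {0,2} | push {}
  [2] u=1 | in {} | out {0,2} | prev {} | push {0}
  [3] u=2 | in {0,1,2} | out {0,1,2} | prev {} | push {1}
  [4] u=3 | in {0,1,2} | out {0,1,2} | prev {0,1} | push {2}
  [5] u=4 | in {0,1,2} | out {} | ==
  [6] u=0 | in {0,2} | out {0,1,2} | ==
  [7] u=1 | in {0,1,2} | out {0,2} | ==
  [8] u=2 | in {0,1,2} | out {0,1,2} | ==

Converged values:
  [0] {0,1,2}
  [1] {0,2}
  [2] {0,1,2}
  [3] {0,1,2}
  [4] {}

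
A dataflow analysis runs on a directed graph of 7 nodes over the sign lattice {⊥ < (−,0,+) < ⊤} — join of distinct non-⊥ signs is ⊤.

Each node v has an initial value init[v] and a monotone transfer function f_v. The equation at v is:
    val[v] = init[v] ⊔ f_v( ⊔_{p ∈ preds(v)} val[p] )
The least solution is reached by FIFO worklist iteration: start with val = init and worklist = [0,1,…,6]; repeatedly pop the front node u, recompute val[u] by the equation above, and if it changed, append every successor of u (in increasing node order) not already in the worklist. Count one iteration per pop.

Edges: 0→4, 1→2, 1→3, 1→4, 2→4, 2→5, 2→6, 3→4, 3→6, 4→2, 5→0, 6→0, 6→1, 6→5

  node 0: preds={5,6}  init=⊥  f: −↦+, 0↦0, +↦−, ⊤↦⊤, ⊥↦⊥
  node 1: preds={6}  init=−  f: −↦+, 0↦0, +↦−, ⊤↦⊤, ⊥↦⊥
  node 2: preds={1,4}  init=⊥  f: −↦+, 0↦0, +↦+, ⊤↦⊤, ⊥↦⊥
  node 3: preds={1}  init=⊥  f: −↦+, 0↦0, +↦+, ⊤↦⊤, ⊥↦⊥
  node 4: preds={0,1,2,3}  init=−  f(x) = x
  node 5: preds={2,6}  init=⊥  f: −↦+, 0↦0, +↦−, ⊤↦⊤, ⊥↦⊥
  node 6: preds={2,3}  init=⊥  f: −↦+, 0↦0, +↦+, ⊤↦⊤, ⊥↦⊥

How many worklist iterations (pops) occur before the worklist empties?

20

Iteration log — 20 steps:
  step 1. node 0  ⊔preds=⊥  new=⊥  stable
  step 2. node 1  ⊔preds=⊥  new=−  stable
  step 3. node 2  ⊔preds=−  new=+  old=⊥  +wl: 
  step 4. node 3  ⊔preds=−  new=+  old=⊥  +wl: 
  step 5. node 4  ⊔preds=⊤  new=⊤  old=−  +wl: 2
  step 6. node 5  ⊔preds=+  new=−  old=⊥  +wl: 0
  step 7. node 6  ⊔preds=+  new=+  old=⊥  +wl: 1,5
  step 8. node 2  ⊔preds=⊤  new=⊤  old=+  +wl: 4,6
  step 9. node 0  ⊔preds=⊤  new=⊤  old=⊥  +wl: 
  step 10. node 1  ⊔preds=+  new=−  stable
  step 11. node 5  ⊔preds=⊤  new=⊤  old=−  +wl: 0
  step 12. node 4  ⊔preds=⊤  new=⊤  stable
  step 13. node 6  ⊔preds=⊤  new=⊤  old=+  +wl: 1,5
  step 14. node 0  ⊔preds=⊤  new=⊤  stable
  step 15. node 1  ⊔preds=⊤  new=⊤  old=−  +wl: 2,3,4
  step 16. node 5  ⊔preds=⊤  new=⊤  stable
  step 17. node 2  ⊔preds=⊤  new=⊤  stable
  step 18. node 3  ⊔preds=⊤  new=⊤  old=+  +wl: 6
  step 19. node 4  ⊔preds=⊤  new=⊤  stable
  step 20. node 6  ⊔preds=⊤  new=⊤  stable

Least fixpoint reached:
  node 0: ⊤
  node 1: ⊤
  node 2: ⊤
  node 3: ⊤
  node 4: ⊤
  node 5: ⊤
  node 6: ⊤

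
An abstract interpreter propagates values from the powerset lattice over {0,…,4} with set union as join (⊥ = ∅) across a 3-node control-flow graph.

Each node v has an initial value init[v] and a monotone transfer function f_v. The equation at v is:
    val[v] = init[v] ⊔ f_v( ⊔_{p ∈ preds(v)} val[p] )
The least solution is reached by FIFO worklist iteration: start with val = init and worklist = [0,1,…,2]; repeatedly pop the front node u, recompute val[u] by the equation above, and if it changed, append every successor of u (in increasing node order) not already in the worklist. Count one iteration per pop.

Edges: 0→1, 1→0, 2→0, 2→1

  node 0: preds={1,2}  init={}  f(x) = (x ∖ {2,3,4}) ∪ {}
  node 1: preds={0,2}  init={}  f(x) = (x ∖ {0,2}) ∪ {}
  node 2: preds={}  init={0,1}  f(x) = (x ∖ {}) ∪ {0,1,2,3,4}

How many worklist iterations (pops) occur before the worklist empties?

6

Trace (6 dequeues):
  [1] u=0 | in {0,1} | out {0,1} | prev {} | push {}
  [2] u=1 | in {0,1} | out {1} | prev {} | push {0}
  [3] u=2 | in {} | out {0,1,2,3,4} | prev {0,1} | push {1}
  [4] u=0 | in {0,1,2,3,4} | out {0,1} | ==
  [5] u=1 | in {0,1,2,3,4} | out {1,3,4} | prev {1} | push {0}
  [6] u=0 | in {0,1,2,3,4} | out {0,1} | ==

Converged values:
  [0] {0,1}
  [1] {1,3,4}
  [2] {0,1,2,3,4}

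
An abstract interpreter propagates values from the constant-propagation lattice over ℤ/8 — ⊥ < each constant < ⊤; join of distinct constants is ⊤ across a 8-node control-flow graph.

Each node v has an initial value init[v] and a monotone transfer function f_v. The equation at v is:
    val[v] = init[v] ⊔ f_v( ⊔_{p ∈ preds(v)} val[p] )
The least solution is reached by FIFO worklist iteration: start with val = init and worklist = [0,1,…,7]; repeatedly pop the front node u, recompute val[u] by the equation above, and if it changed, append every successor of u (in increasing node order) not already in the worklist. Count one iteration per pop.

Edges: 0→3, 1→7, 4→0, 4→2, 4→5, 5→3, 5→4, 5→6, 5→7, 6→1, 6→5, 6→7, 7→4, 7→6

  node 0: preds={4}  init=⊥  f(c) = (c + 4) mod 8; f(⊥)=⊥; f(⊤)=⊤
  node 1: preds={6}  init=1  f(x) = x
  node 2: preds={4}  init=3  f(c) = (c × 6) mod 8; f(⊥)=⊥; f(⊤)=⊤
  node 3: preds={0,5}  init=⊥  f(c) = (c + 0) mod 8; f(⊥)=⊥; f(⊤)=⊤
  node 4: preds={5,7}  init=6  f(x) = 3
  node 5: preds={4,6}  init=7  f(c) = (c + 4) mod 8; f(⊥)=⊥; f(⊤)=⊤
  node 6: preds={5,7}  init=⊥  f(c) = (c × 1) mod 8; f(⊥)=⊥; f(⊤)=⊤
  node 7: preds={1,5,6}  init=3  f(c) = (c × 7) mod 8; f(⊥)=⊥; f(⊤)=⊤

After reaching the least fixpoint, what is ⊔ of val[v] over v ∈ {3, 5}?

Worklist (16 pops):
  #1 pop 0: in=6 → 2 (was ⊥); enqueue []
  #2 pop 1: in=⊥ → 1 (no change)
  #3 pop 2: in=6 → ⊤ (was 3); enqueue []
  #4 pop 3: in=⊤ → ⊤ (was ⊥); enqueue []
  #5 pop 4: in=⊤ → ⊤ (was 6); enqueue [0,2]
  #6 pop 5: in=⊤ → ⊤ (was 7); enqueue [3,4]
  #7 pop 6: in=⊤ → ⊤ (was ⊥); enqueue [1,5]
  #8 pop 7: in=⊤ → ⊤ (was 3); enqueue [6]
  #9 pop 0: in=⊤ → ⊤ (was 2); enqueue []
  #10 pop 2: in=⊤ → ⊤ (no change)
  #11 pop 3: in=⊤ → ⊤ (no change)
  #12 pop 4: in=⊤ → ⊤ (no change)
  #13 pop 1: in=⊤ → ⊤ (was 1); enqueue [7]
  #14 pop 5: in=⊤ → ⊤ (no change)
  #15 pop 6: in=⊤ → ⊤ (no change)
  #16 pop 7: in=⊤ → ⊤ (no change)

Fixpoint:
  val[0] = ⊤
  val[1] = ⊤
  val[2] = ⊤
  val[3] = ⊤
  val[4] = ⊤
  val[5] = ⊤
  val[6] = ⊤
  val[7] = ⊤

⊤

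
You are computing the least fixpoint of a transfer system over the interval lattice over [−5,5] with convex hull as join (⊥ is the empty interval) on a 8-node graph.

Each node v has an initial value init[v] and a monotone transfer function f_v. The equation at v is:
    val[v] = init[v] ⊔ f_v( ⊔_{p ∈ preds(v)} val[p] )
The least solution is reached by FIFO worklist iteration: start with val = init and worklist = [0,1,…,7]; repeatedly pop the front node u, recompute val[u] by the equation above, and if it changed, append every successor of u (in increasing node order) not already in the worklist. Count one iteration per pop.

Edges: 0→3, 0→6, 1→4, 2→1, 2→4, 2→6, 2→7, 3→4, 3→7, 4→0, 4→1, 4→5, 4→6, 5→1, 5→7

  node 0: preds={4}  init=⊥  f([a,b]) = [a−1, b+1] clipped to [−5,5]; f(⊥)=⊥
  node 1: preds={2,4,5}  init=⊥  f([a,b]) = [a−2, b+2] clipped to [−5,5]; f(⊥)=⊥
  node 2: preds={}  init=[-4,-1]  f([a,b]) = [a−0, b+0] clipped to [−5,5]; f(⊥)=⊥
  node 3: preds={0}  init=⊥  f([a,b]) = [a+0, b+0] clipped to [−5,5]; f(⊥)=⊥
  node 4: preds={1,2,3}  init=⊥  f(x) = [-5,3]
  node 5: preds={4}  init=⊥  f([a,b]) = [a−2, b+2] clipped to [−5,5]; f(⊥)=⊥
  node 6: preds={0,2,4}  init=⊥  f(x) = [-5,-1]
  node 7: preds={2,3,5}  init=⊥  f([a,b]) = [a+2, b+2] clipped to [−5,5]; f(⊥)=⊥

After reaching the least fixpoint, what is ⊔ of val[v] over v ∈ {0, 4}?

[-5,4]

Iteration log — 14 steps:
  step 1. node 0  ⊔preds=⊥  new=⊥  stable
  step 2. node 1  ⊔preds=[-4,-1]  new=[-5,1]  old=⊥  +wl: 
  step 3. node 2  ⊔preds=⊥  new=[-4,-1]  stable
  step 4. node 3  ⊔preds=⊥  new=⊥  stable
  step 5. node 4  ⊔preds=[-5,1]  new=[-5,3]  old=⊥  +wl: 0,1
  step 6. node 5  ⊔preds=[-5,3]  new=[-5,5]  old=⊥  +wl: 
  step 7. node 6  ⊔preds=[-5,3]  new=[-5,-1]  old=⊥  +wl: 
  step 8. node 7  ⊔preds=[-5,5]  new=[-3,5]  old=⊥  +wl: 
  step 9. node 0  ⊔preds=[-5,3]  new=[-5,4]  old=⊥  +wl: 3,6
  step 10. node 1  ⊔preds=[-5,5]  new=[-5,5]  old=[-5,1]  +wl: 4
  step 11. node 3  ⊔preds=[-5,4]  new=[-5,4]  old=⊥  +wl: 7
  step 12. node 6  ⊔preds=[-5,4]  new=[-5,-1]  stable
  step 13. node 4  ⊔preds=[-5,5]  new=[-5,3]  stable
  step 14. node 7  ⊔preds=[-5,5]  new=[-3,5]  stable

Least fixpoint reached:
  node 0: [-5,4]
  node 1: [-5,5]
  node 2: [-4,-1]
  node 3: [-5,4]
  node 4: [-5,3]
  node 5: [-5,5]
  node 6: [-5,-1]
  node 7: [-3,5]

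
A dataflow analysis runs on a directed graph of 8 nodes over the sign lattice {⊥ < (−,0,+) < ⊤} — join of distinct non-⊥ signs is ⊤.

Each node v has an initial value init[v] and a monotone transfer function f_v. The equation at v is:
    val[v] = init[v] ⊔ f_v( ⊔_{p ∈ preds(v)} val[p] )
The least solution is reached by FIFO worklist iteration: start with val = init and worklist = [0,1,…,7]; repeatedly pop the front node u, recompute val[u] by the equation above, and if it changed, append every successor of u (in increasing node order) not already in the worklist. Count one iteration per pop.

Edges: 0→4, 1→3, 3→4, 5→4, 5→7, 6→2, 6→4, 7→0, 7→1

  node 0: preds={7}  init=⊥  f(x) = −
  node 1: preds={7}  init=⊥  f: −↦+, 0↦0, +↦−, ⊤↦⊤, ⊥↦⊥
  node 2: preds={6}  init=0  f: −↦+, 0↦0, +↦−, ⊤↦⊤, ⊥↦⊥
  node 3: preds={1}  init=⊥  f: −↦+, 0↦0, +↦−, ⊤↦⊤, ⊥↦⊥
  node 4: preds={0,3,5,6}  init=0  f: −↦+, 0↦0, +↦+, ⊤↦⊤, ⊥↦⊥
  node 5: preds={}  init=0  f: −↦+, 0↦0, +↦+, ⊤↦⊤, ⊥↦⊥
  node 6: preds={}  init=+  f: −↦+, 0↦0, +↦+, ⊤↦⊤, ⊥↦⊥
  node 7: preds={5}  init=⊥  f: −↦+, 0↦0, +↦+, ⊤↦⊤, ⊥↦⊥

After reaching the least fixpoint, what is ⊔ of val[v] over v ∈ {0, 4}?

⊤

Iteration log — 12 steps:
  step 1. node 0  ⊔preds=⊥  new=−  old=⊥  +wl: 
  step 2. node 1  ⊔preds=⊥  new=⊥  stable
  step 3. node 2  ⊔preds=+  new=⊤  old=0  +wl: 
  step 4. node 3  ⊔preds=⊥  new=⊥  stable
  step 5. node 4  ⊔preds=⊤  new=⊤  old=0  +wl: 
  step 6. node 5  ⊔preds=⊥  new=0  stable
  step 7. node 6  ⊔preds=⊥  new=+  stable
  step 8. node 7  ⊔preds=0  new=0  old=⊥  +wl: 0,1
  step 9. node 0  ⊔preds=0  new=−  stable
  step 10. node 1  ⊔preds=0  new=0  old=⊥  +wl: 3
  step 11. node 3  ⊔preds=0  new=0  old=⊥  +wl: 4
  step 12. node 4  ⊔preds=⊤  new=⊤  stable

Least fixpoint reached:
  node 0: −
  node 1: 0
  node 2: ⊤
  node 3: 0
  node 4: ⊤
  node 5: 0
  node 6: +
  node 7: 0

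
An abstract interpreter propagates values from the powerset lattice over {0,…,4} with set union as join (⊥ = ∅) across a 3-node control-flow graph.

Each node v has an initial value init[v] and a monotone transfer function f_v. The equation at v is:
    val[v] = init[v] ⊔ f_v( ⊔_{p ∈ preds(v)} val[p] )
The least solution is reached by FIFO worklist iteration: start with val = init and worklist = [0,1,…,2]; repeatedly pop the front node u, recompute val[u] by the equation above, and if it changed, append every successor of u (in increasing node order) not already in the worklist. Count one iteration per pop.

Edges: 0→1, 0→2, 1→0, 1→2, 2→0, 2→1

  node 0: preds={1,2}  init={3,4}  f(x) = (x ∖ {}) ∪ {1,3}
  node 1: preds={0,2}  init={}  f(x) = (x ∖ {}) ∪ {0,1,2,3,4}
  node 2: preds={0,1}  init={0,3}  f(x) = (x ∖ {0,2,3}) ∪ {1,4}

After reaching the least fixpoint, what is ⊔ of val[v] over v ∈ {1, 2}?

{0,1,2,3,4}

Worklist (6 pops):
  #1 pop 0: in={0,3} → {0,1,3,4} (was {3,4}); enqueue []
  #2 pop 1: in={0,1,3,4} → {0,1,2,3,4} (was {}); enqueue [0]
  #3 pop 2: in={0,1,2,3,4} → {0,1,3,4} (was {0,3}); enqueue [1]
  #4 pop 0: in={0,1,2,3,4} → {0,1,2,3,4} (was {0,1,3,4}); enqueue [2]
  #5 pop 1: in={0,1,2,3,4} → {0,1,2,3,4} (no change)
  #6 pop 2: in={0,1,2,3,4} → {0,1,3,4} (no change)

Fixpoint:
  val[0] = {0,1,2,3,4}
  val[1] = {0,1,2,3,4}
  val[2] = {0,1,3,4}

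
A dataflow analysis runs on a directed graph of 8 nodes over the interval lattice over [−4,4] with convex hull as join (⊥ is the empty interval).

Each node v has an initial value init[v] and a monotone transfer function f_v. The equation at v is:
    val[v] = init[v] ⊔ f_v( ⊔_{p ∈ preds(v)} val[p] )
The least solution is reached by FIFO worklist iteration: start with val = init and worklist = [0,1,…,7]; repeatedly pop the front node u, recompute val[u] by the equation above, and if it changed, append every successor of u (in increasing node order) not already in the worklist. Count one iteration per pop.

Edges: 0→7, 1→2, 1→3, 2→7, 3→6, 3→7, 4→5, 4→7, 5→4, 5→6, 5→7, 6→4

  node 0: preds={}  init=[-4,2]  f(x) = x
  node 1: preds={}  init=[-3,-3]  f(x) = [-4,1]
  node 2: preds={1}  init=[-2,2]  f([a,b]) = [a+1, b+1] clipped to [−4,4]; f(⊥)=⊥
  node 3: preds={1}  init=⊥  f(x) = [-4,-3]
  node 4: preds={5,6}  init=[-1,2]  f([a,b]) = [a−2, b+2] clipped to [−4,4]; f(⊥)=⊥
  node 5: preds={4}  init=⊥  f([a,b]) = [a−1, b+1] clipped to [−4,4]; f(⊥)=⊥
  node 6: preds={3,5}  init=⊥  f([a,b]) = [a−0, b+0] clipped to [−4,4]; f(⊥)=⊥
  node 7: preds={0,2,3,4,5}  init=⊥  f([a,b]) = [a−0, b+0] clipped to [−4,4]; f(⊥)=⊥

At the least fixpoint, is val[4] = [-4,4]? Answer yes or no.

Iteration log — 14 steps:
  step 1. node 0  ⊔preds=⊥  new=[-4,2]  stable
  step 2. node 1  ⊔preds=⊥  new=[-4,1]  old=[-3,-3]  +wl: 
  step 3. node 2  ⊔preds=[-4,1]  new=[-3,2]  old=[-2,2]  +wl: 
  step 4. node 3  ⊔preds=[-4,1]  new=[-4,-3]  old=⊥  +wl: 
  step 5. node 4  ⊔preds=⊥  new=[-1,2]  stable
  step 6. node 5  ⊔preds=[-1,2]  new=[-2,3]  old=⊥  +wl: 4
  step 7. node 6  ⊔preds=[-4,3]  new=[-4,3]  old=⊥  +wl: 
  step 8. node 7  ⊔preds=[-4,3]  new=[-4,3]  old=⊥  +wl: 
  step 9. node 4  ⊔preds=[-4,3]  new=[-4,4]  old=[-1,2]  +wl: 5,7
  step 10. node 5  ⊔preds=[-4,4]  new=[-4,4]  old=[-2,3]  +wl: 4,6
  step 11. node 7  ⊔preds=[-4,4]  new=[-4,4]  old=[-4,3]  +wl: 
  step 12. node 4  ⊔preds=[-4,4]  new=[-4,4]  stable
  step 13. node 6  ⊔preds=[-4,4]  new=[-4,4]  old=[-4,3]  +wl: 4
  step 14. node 4  ⊔preds=[-4,4]  new=[-4,4]  stable

Least fixpoint reached:
  node 0: [-4,2]
  node 1: [-4,1]
  node 2: [-3,2]
  node 3: [-4,-3]
  node 4: [-4,4]
  node 5: [-4,4]
  node 6: [-4,4]
  node 7: [-4,4]

yes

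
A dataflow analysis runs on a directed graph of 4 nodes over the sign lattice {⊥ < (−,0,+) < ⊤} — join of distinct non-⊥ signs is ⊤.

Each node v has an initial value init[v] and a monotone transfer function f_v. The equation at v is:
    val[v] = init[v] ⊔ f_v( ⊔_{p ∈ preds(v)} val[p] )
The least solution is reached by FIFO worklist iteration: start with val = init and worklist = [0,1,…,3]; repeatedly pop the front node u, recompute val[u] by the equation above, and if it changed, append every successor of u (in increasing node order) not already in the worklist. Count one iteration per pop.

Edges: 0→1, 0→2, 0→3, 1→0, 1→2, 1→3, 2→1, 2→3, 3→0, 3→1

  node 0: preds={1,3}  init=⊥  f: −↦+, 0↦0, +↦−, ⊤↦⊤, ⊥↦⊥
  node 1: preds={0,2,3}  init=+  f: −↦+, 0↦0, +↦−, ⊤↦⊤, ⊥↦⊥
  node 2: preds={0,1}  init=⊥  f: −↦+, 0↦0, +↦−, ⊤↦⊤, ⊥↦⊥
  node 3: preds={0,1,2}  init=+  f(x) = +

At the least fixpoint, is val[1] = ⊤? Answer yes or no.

yes

Worklist (8 pops):
  #1 pop 0: in=+ → − (was ⊥); enqueue []
  #2 pop 1: in=⊤ → ⊤ (was +); enqueue [0]
  #3 pop 2: in=⊤ → ⊤ (was ⊥); enqueue [1]
  #4 pop 3: in=⊤ → + (no change)
  #5 pop 0: in=⊤ → ⊤ (was −); enqueue [2,3]
  #6 pop 1: in=⊤ → ⊤ (no change)
  #7 pop 2: in=⊤ → ⊤ (no change)
  #8 pop 3: in=⊤ → + (no change)

Fixpoint:
  val[0] = ⊤
  val[1] = ⊤
  val[2] = ⊤
  val[3] = +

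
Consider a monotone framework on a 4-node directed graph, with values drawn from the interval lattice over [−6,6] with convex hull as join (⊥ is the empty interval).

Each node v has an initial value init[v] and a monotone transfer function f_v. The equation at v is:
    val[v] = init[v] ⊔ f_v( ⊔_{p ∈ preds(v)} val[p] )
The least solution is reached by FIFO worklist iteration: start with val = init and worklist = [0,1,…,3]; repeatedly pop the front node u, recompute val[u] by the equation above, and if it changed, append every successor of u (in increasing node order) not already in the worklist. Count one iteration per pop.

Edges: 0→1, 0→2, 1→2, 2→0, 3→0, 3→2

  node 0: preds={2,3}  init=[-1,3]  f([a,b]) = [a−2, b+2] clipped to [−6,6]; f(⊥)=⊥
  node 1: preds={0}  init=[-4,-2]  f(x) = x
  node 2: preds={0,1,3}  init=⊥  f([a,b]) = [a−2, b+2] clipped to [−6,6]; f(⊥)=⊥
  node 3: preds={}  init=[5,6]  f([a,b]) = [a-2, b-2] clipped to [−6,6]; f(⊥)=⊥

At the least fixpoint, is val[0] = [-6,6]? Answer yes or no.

Iteration log — 7 steps:
  step 1. node 0  ⊔preds=[5,6]  new=[-1,6]  old=[-1,3]  +wl: 
  step 2. node 1  ⊔preds=[-1,6]  new=[-4,6]  old=[-4,-2]  +wl: 
  step 3. node 2  ⊔preds=[-4,6]  new=[-6,6]  old=⊥  +wl: 0
  step 4. node 3  ⊔preds=⊥  new=[5,6]  stable
  step 5. node 0  ⊔preds=[-6,6]  new=[-6,6]  old=[-1,6]  +wl: 1,2
  step 6. node 1  ⊔preds=[-6,6]  new=[-6,6]  old=[-4,6]  +wl: 
  step 7. node 2  ⊔preds=[-6,6]  new=[-6,6]  stable

Least fixpoint reached:
  node 0: [-6,6]
  node 1: [-6,6]
  node 2: [-6,6]
  node 3: [5,6]

yes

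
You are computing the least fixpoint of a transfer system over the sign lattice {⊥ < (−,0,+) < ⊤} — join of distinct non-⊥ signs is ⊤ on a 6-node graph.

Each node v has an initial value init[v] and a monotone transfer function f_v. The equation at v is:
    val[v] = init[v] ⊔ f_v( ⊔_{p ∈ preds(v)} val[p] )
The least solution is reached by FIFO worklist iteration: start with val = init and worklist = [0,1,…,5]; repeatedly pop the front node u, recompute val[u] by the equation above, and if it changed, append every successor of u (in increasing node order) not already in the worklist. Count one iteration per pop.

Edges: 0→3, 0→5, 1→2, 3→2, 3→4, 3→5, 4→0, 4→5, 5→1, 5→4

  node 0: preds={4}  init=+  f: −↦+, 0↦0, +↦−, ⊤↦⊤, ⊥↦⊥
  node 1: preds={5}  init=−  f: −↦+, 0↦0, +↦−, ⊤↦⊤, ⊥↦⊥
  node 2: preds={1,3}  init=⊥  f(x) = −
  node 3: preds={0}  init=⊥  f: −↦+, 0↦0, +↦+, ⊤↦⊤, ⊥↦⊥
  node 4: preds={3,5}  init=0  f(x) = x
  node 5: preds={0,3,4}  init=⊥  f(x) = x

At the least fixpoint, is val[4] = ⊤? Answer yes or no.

yes

Worklist (11 pops):
  #1 pop 0: in=0 → ⊤ (was +); enqueue []
  #2 pop 1: in=⊥ → − (no change)
  #3 pop 2: in=− → − (was ⊥); enqueue []
  #4 pop 3: in=⊤ → ⊤ (was ⊥); enqueue [2]
  #5 pop 4: in=⊤ → ⊤ (was 0); enqueue [0]
  #6 pop 5: in=⊤ → ⊤ (was ⊥); enqueue [1,4]
  #7 pop 2: in=⊤ → − (no change)
  #8 pop 0: in=⊤ → ⊤ (no change)
  #9 pop 1: in=⊤ → ⊤ (was −); enqueue [2]
  #10 pop 4: in=⊤ → ⊤ (no change)
  #11 pop 2: in=⊤ → − (no change)

Fixpoint:
  val[0] = ⊤
  val[1] = ⊤
  val[2] = −
  val[3] = ⊤
  val[4] = ⊤
  val[5] = ⊤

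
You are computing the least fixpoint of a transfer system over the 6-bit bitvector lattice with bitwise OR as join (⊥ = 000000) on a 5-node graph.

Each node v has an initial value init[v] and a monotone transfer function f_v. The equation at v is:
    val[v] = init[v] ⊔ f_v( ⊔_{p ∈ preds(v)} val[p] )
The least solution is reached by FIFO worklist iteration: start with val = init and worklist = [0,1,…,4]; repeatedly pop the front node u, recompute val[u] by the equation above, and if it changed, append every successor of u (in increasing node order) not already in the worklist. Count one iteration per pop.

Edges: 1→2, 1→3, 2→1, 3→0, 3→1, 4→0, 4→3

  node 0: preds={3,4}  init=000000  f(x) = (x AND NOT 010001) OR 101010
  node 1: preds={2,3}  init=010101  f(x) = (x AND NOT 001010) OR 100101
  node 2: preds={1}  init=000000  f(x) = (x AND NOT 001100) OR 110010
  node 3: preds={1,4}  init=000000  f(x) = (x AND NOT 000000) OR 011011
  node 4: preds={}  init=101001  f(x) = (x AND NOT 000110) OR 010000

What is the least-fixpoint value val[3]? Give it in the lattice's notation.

Trace (8 dequeues):
  [1] u=0 | in 101001 | out 101010 | prev 000000 | push {}
  [2] u=1 | in 000000 | out 110101 | prev 010101 | push {}
  [3] u=2 | in 110101 | out 110011 | prev 000000 | push {1}
  [4] u=3 | in 111101 | out 111111 | prev 000000 | push {0}
  [5] u=4 | in 000000 | out 111001 | prev 101001 | push {3}
  [6] u=1 | in 111111 | out 110101 | ==
  [7] u=0 | in 111111 | out 101110 | prev 101010 | push {}
  [8] u=3 | in 111101 | out 111111 | ==

Converged values:
  [0] 101110
  [1] 110101
  [2] 110011
  [3] 111111
  [4] 111001

111111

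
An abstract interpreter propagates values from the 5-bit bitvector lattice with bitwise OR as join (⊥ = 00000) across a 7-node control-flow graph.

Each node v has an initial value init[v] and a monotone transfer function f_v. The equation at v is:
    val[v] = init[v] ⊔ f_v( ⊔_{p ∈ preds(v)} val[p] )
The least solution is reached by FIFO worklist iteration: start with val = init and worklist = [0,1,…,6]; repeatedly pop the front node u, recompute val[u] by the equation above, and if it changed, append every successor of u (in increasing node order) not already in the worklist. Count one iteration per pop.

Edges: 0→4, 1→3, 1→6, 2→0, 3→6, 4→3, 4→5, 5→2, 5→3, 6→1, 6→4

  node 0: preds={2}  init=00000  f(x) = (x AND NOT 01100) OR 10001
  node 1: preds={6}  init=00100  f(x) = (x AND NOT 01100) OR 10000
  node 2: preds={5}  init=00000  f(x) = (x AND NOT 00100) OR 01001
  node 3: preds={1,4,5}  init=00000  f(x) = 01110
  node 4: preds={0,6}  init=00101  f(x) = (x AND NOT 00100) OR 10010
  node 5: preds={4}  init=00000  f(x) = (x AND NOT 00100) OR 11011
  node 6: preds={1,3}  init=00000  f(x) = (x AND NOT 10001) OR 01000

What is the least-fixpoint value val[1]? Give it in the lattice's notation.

10110

Worklist (17 pops):
  #1 pop 0: in=00000 → 10001 (was 00000); enqueue []
  #2 pop 1: in=00000 → 10100 (was 00100); enqueue []
  #3 pop 2: in=00000 → 01001 (was 00000); enqueue [0]
  #4 pop 3: in=10101 → 01110 (was 00000); enqueue []
  #5 pop 4: in=10001 → 10111 (was 00101); enqueue [3]
  #6 pop 5: in=10111 → 11011 (was 00000); enqueue [2]
  #7 pop 6: in=11110 → 01110 (was 00000); enqueue [1,4]
  #8 pop 0: in=01001 → 10001 (no change)
  #9 pop 3: in=11111 → 01110 (no change)
  #10 pop 2: in=11011 → 11011 (was 01001); enqueue [0]
  #11 pop 1: in=01110 → 10110 (was 10100); enqueue [3,6]
  #12 pop 4: in=11111 → 11111 (was 10111); enqueue [5]
  #13 pop 0: in=11011 → 10011 (was 10001); enqueue [4]
  #14 pop 3: in=11111 → 01110 (no change)
  #15 pop 6: in=11110 → 01110 (no change)
  #16 pop 5: in=11111 → 11011 (no change)
  #17 pop 4: in=11111 → 11111 (no change)

Fixpoint:
  val[0] = 10011
  val[1] = 10110
  val[2] = 11011
  val[3] = 01110
  val[4] = 11111
  val[5] = 11011
  val[6] = 01110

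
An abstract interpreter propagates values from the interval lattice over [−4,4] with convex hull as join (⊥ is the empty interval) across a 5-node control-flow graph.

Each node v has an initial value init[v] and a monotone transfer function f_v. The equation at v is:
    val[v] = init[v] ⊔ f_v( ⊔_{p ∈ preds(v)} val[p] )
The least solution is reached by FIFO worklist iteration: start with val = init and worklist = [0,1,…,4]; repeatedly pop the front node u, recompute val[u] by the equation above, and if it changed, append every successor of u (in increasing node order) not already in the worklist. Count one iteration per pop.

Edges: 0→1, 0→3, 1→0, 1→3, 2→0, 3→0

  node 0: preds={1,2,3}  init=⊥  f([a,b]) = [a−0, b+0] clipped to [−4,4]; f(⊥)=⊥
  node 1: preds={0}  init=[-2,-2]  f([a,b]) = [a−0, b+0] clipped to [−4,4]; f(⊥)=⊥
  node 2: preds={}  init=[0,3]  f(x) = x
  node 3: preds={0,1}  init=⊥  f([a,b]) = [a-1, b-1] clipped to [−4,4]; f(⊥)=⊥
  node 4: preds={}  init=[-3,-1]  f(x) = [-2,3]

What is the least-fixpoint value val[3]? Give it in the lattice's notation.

Worklist (12 pops):
  #1 pop 0: in=[-2,3] → [-2,3] (was ⊥); enqueue []
  #2 pop 1: in=[-2,3] → [-2,3] (was [-2,-2]); enqueue [0]
  #3 pop 2: in=⊥ → [0,3] (no change)
  #4 pop 3: in=[-2,3] → [-3,2] (was ⊥); enqueue []
  #5 pop 4: in=⊥ → [-3,3] (was [-3,-1]); enqueue []
  #6 pop 0: in=[-3,3] → [-3,3] (was [-2,3]); enqueue [1,3]
  #7 pop 1: in=[-3,3] → [-3,3] (was [-2,3]); enqueue [0]
  #8 pop 3: in=[-3,3] → [-4,2] (was [-3,2]); enqueue []
  #9 pop 0: in=[-4,3] → [-4,3] (was [-3,3]); enqueue [1,3]
  #10 pop 1: in=[-4,3] → [-4,3] (was [-3,3]); enqueue [0]
  #11 pop 3: in=[-4,3] → [-4,2] (no change)
  #12 pop 0: in=[-4,3] → [-4,3] (no change)

Fixpoint:
  val[0] = [-4,3]
  val[1] = [-4,3]
  val[2] = [0,3]
  val[3] = [-4,2]
  val[4] = [-3,3]

[-4,2]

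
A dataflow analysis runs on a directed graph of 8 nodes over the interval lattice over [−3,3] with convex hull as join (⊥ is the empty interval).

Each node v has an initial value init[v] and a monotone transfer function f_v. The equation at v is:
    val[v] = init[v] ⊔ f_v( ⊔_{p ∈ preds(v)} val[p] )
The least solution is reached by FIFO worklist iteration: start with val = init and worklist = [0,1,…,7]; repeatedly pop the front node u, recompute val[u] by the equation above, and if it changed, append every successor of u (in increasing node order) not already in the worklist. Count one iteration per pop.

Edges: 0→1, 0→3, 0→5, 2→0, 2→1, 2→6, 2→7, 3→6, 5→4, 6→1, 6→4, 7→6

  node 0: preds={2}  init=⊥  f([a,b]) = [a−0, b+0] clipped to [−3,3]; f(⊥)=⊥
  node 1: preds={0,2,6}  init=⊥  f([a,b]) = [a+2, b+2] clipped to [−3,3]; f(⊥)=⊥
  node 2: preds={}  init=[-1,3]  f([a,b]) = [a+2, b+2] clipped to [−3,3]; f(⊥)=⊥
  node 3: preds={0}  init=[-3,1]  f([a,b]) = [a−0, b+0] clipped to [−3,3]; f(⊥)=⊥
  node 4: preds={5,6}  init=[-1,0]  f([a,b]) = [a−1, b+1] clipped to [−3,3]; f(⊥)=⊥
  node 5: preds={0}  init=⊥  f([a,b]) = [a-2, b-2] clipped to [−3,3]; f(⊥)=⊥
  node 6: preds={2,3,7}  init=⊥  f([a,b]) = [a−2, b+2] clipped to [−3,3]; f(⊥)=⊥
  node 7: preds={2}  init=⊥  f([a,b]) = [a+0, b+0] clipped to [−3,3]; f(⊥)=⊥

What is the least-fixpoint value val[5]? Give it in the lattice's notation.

[-3,1]

Trace (11 dequeues):
  [1] u=0 | in [-1,3] | out [-1,3] | prev ⊥ | push {}
  [2] u=1 | in [-1,3] | out [1,3] | prev ⊥ | push {}
  [3] u=2 | in ⊥ | out [-1,3] | ==
  [4] u=3 | in [-1,3] | out [-3,3] | prev [-3,1] | push {}
  [5] u=4 | in ⊥ | out [-1,0] | ==
  [6] u=5 | in [-1,3] | out [-3,1] | prev ⊥ | push {4}
  [7] u=6 | in [-3,3] | out [-3,3] | prev ⊥ | push {1}
  [8] u=7 | in [-1,3] | out [-1,3] | prev ⊥ | push {6}
  [9] u=4 | in [-3,3] | out [-3,3] | prev [-1,0] | push {}
  [10] u=1 | in [-3,3] | out [-1,3] | prev [1,3] | push {}
  [11] u=6 | in [-3,3] | out [-3,3] | ==

Converged values:
  [0] [-1,3]
  [1] [-1,3]
  [2] [-1,3]
  [3] [-3,3]
  [4] [-3,3]
  [5] [-3,1]
  [6] [-3,3]
  [7] [-1,3]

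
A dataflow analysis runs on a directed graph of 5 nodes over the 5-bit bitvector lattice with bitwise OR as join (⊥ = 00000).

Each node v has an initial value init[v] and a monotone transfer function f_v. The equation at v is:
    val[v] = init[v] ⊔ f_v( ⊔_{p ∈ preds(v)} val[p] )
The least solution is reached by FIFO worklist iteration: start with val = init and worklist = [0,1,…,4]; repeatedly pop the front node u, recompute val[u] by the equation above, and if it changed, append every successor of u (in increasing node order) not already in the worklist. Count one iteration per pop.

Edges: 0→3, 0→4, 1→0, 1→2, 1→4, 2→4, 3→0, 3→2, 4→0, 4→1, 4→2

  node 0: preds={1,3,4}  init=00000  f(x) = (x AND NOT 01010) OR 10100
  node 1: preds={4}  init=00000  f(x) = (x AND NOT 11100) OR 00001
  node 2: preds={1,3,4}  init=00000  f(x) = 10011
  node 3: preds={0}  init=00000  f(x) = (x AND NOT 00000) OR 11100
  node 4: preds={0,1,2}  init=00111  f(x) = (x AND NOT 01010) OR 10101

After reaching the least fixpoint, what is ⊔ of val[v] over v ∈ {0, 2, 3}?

Worklist (8 pops):
  #1 pop 0: in=00111 → 10101 (was 00000); enqueue []
  #2 pop 1: in=00111 → 00011 (was 00000); enqueue [0]
  #3 pop 2: in=00111 → 10011 (was 00000); enqueue []
  #4 pop 3: in=10101 → 11101 (was 00000); enqueue [2]
  #5 pop 4: in=10111 → 10111 (was 00111); enqueue [1]
  #6 pop 0: in=11111 → 10101 (no change)
  #7 pop 2: in=11111 → 10011 (no change)
  #8 pop 1: in=10111 → 00011 (no change)

Fixpoint:
  val[0] = 10101
  val[1] = 00011
  val[2] = 10011
  val[3] = 11101
  val[4] = 10111

11111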